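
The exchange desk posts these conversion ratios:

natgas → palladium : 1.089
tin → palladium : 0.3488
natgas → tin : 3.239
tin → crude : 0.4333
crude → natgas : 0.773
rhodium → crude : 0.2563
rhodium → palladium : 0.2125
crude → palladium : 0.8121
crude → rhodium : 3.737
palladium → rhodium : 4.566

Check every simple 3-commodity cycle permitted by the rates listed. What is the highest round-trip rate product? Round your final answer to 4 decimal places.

tin→crude→natgas→tin: 0.4333 × 0.773 × 3.239 = 1.08487
palladium→rhodium→crude→palladium: 4.566 × 0.2563 × 0.8121 = 0.95037
Maximum is tin→crude→natgas→tin at 1.0849; arbitrage exists.

1.0849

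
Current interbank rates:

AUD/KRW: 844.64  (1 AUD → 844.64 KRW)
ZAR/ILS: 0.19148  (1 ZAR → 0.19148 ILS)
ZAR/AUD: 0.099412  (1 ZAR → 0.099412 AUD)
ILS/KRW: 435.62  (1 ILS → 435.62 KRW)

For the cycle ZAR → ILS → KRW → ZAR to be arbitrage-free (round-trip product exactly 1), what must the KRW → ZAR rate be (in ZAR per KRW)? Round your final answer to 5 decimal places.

0.01199

Known legs of the cycle: 0.19148 × 435.62 = 83.4125176
For no arbitrage the full-cycle product must be 1, so the missing rate is 1 / 83.4125176 ≈ 0.0119886.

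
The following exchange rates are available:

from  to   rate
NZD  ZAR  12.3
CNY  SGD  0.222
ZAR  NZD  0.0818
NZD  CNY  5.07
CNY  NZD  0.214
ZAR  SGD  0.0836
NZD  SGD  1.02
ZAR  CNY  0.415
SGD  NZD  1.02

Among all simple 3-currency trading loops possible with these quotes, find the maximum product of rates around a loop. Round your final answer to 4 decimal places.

CNY→SGD→NZD→CNY: 0.222 × 1.02 × 5.07 = 1.14805
CNY→NZD→ZAR→CNY: 0.214 × 12.3 × 0.415 = 1.09236
ZAR→SGD→NZD→ZAR: 0.0836 × 1.02 × 12.3 = 1.04885
Maximum is CNY→SGD→NZD→CNY at 1.1481; arbitrage exists.

1.1481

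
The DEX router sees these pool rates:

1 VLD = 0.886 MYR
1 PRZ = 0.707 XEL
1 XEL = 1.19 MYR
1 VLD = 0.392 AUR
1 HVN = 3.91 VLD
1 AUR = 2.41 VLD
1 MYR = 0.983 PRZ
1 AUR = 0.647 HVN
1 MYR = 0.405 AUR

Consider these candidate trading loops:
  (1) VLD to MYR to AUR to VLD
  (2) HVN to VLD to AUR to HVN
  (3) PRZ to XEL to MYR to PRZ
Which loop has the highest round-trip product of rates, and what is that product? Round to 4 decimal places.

0.9917

(1) 0.886 × 0.405 × 2.41 = 0.86478
(2) 3.91 × 0.392 × 0.647 = 0.99167
(3) 0.707 × 1.19 × 0.983 = 0.82703
Highest is cycle (2) at 0.9917 (≤1, no arbitrage).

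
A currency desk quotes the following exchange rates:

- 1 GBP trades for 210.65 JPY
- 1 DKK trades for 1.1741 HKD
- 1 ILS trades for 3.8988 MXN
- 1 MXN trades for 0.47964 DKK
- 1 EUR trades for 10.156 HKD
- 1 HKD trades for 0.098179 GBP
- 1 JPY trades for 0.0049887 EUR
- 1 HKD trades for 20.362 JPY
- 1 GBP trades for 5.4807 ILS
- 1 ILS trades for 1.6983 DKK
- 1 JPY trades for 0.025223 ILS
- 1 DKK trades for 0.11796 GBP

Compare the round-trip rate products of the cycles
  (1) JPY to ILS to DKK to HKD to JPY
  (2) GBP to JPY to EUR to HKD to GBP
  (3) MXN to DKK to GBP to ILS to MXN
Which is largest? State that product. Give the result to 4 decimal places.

1.2090

(1) 0.025223 × 1.6983 × 1.1741 × 20.362 = 1.02409
(2) 210.65 × 0.0049887 × 10.156 × 0.098179 = 1.04783
(3) 0.47964 × 0.11796 × 5.4807 × 3.8988 = 1.20897
Highest is cycle (3) at 1.2090 (>1, arbitrage).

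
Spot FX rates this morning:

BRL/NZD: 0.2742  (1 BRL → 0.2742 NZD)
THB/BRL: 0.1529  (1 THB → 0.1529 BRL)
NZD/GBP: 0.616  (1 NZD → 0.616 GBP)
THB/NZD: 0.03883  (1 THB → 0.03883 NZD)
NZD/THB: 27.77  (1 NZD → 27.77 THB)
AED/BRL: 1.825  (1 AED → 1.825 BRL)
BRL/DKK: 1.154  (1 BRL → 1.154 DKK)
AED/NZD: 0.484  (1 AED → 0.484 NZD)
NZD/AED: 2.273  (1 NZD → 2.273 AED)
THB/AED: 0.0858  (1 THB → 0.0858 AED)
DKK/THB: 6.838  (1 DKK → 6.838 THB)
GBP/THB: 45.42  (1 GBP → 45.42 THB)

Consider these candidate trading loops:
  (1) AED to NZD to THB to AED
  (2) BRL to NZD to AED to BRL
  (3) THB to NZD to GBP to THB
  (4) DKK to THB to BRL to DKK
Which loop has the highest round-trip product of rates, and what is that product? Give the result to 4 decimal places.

1.2065

(1) 0.484 × 27.77 × 0.0858 = 1.15321
(2) 0.2742 × 2.273 × 1.825 = 1.13744
(3) 0.03883 × 0.616 × 45.42 = 1.08641
(4) 6.838 × 0.1529 × 1.154 = 1.20654
Highest is cycle (4) at 1.2065 (>1, arbitrage).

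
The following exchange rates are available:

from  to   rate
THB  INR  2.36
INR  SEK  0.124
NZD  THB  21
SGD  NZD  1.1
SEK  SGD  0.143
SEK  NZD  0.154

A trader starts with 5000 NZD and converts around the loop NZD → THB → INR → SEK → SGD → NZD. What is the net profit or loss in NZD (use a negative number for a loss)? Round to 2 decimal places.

5000 NZD × 21 = 105000 THB
105000 THB × 2.36 = 247800 INR
247800 INR × 0.124 = 30727.2 SEK
30727.2 SEK × 0.143 = 4393.9896 SGD
4393.9896 SGD × 1.1 = 4833.38856 NZD
Net change: 4833.38856 − 5000 = -166.61144 NZD

-166.61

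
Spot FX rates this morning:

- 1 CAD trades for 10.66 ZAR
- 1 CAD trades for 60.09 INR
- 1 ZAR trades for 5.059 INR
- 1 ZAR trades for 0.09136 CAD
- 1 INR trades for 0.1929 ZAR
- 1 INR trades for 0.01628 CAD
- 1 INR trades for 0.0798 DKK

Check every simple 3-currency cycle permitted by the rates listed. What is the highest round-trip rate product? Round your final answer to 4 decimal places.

ZAR→CAD→INR→ZAR: 0.09136 × 60.09 × 0.1929 = 1.05899
ZAR→INR→CAD→ZAR: 5.059 × 0.01628 × 10.66 = 0.87796
Maximum is ZAR→CAD→INR→ZAR at 1.0590; arbitrage exists.

1.0590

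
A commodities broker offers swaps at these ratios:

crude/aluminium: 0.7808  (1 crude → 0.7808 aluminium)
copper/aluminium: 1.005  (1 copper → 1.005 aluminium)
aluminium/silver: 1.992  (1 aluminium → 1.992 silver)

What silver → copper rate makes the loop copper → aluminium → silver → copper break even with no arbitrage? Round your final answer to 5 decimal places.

Known legs of the cycle: 1.005 × 1.992 = 2.00196
For no arbitrage the full-cycle product must be 1, so the missing rate is 1 / 2.00196 ≈ 0.4995105.

0.49951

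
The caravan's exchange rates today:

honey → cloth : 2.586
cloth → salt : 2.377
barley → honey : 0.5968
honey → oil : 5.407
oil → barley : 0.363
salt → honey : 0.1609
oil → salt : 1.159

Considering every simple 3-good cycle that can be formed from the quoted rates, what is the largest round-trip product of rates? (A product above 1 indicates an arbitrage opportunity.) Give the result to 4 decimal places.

1.1714

oil→barley→honey→oil: 0.363 × 0.5968 × 5.407 = 1.17136
oil→salt→honey→oil: 1.159 × 0.1609 × 5.407 = 1.00831
cloth→salt→honey→cloth: 2.377 × 0.1609 × 2.586 = 0.98904
Maximum is oil→barley→honey→oil at 1.1714; arbitrage exists.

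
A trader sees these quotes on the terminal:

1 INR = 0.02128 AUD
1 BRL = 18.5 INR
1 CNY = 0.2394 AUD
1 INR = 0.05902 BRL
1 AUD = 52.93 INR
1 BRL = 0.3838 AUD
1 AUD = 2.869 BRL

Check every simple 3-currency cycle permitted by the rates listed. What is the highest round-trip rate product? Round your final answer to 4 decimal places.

BRL→AUD→INR→BRL: 0.3838 × 52.93 × 0.05902 = 1.19896
BRL→INR→AUD→BRL: 18.5 × 0.02128 × 2.869 = 1.12947
Maximum is BRL→AUD→INR→BRL at 1.1990; arbitrage exists.

1.1990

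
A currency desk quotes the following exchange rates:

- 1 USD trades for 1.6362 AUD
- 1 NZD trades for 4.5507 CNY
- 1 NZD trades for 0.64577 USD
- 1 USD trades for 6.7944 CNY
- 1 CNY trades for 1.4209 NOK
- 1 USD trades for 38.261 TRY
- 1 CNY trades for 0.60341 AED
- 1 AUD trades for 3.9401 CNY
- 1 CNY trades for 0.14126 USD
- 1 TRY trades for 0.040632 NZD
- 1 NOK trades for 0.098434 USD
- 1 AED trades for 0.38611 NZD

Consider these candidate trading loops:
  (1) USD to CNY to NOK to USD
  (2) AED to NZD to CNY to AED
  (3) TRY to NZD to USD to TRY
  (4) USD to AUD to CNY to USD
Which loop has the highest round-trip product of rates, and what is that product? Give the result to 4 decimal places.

1.0602

(1) 6.7944 × 1.4209 × 0.098434 = 0.95030
(2) 0.38611 × 4.5507 × 0.60341 = 1.06023
(3) 0.040632 × 0.64577 × 38.261 = 1.00393
(4) 1.6362 × 3.9401 × 0.14126 = 0.91067
Highest is cycle (2) at 1.0602 (>1, arbitrage).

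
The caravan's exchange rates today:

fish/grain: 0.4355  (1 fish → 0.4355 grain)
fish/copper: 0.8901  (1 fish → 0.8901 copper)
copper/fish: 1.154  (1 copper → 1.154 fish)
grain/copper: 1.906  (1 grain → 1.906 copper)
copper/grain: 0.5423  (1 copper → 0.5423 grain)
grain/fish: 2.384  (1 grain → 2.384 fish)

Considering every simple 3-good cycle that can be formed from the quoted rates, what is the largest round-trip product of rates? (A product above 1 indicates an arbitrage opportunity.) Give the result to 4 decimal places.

1.1508

copper→grain→fish→copper: 0.5423 × 2.384 × 0.8901 = 1.15076
copper→fish→grain→copper: 1.154 × 0.4355 × 1.906 = 0.95789
Maximum is copper→grain→fish→copper at 1.1508; arbitrage exists.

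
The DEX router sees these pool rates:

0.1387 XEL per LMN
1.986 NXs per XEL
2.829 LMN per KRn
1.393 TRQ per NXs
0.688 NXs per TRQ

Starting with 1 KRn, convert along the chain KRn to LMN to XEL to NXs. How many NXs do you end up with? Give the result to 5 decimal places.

1 KRn × 2.829 = 2.829 LMN
2.829 LMN × 0.1387 = 0.3923823 XEL
0.3923823 XEL × 1.986 = 0.7792712478 NXs

0.77927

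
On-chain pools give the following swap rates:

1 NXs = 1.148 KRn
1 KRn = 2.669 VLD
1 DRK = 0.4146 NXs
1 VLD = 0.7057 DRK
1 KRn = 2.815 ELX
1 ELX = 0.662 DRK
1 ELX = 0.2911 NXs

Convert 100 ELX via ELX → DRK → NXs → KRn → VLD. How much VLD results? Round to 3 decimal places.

84.096

100 ELX × 0.662 = 66.2 DRK
66.2 DRK × 0.4146 = 27.44652 NXs
27.44652 NXs × 1.148 = 31.50860496 KRn
31.50860496 KRn × 2.669 = 84.09646663824 VLD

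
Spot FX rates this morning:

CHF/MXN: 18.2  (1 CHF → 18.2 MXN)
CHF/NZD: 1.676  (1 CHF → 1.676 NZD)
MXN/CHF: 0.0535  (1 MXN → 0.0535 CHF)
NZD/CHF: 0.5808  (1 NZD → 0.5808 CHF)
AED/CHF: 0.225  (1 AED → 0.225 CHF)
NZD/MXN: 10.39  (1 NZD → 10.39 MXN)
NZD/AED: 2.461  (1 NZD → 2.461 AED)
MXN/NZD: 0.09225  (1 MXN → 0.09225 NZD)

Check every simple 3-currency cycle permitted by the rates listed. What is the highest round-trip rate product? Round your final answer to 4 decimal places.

0.9751

CHF→MXN→NZD→CHF: 18.2 × 0.09225 × 0.5808 = 0.97513
CHF→NZD→MXN→CHF: 1.676 × 10.39 × 0.0535 = 0.93163
AED→CHF→NZD→AED: 0.225 × 1.676 × 2.461 = 0.92804
Maximum is CHF→MXN→NZD→CHF at 0.9751; no arbitrage — every cycle loses value.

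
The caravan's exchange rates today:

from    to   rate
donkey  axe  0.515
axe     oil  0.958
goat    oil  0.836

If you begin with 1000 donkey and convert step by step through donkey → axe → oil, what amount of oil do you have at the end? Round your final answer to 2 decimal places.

1000 donkey × 0.515 = 515 axe
515 axe × 0.958 = 493.37 oil

493.37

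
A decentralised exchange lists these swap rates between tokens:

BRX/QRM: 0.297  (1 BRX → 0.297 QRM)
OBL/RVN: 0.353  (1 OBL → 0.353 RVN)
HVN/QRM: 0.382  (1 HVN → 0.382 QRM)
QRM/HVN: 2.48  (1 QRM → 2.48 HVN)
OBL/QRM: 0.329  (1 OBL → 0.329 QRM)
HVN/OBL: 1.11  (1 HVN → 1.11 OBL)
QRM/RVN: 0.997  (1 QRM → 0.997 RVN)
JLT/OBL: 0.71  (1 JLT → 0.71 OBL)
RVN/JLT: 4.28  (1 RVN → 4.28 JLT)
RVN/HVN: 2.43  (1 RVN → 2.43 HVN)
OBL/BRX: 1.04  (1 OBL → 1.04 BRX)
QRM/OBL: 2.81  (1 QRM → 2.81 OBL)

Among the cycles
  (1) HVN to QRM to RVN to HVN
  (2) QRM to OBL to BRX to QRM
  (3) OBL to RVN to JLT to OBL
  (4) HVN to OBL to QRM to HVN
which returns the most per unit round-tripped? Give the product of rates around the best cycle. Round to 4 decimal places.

1.0727

(1) 0.382 × 0.997 × 2.43 = 0.92548
(2) 2.81 × 1.04 × 0.297 = 0.86795
(3) 0.353 × 4.28 × 0.71 = 1.07270
(4) 1.11 × 0.329 × 2.48 = 0.90567
Highest is cycle (3) at 1.0727 (>1, arbitrage).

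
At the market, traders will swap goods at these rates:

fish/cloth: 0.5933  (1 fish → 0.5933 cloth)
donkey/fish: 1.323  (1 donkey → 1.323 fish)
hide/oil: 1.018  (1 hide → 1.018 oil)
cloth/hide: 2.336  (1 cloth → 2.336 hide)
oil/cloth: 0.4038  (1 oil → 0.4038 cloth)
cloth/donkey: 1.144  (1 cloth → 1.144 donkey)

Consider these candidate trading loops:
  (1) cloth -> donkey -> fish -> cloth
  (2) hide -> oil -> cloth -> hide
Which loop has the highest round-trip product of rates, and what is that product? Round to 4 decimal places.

(1) 1.144 × 1.323 × 0.5933 = 0.89797
(2) 1.018 × 0.4038 × 2.336 = 0.96026
Highest is cycle (2) at 0.9603 (≤1, no arbitrage).

0.9603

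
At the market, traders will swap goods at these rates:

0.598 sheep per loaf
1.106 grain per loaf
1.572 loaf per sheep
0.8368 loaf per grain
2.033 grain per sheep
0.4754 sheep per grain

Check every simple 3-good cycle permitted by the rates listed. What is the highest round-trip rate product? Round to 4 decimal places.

1.0173

grain→loaf→sheep→grain: 0.8368 × 0.598 × 2.033 = 1.01733
grain→sheep→loaf→grain: 0.4754 × 1.572 × 1.106 = 0.82655
Maximum is grain→loaf→sheep→grain at 1.0173; arbitrage exists.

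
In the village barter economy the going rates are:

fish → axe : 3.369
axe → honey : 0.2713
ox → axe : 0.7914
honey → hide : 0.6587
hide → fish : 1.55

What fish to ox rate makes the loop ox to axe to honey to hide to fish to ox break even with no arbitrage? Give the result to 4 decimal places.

Known legs of the cycle: 0.7914 × 0.2713 × 0.6587 × 1.55 = 0.2192124426177
For no arbitrage the full-cycle product must be 1, so the missing rate is 1 / 0.2192124426177 ≈ 4.561785.

4.5618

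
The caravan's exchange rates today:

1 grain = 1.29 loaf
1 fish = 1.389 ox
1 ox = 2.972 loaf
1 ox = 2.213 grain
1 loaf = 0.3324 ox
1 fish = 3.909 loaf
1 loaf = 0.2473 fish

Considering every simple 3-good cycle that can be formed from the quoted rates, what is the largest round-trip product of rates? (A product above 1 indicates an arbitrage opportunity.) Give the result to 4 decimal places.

ox→loaf→fish→ox: 2.972 × 0.2473 × 1.389 = 1.02088
ox→grain→loaf→ox: 2.213 × 1.29 × 0.3324 = 0.94893
Maximum is ox→loaf→fish→ox at 1.0209; arbitrage exists.

1.0209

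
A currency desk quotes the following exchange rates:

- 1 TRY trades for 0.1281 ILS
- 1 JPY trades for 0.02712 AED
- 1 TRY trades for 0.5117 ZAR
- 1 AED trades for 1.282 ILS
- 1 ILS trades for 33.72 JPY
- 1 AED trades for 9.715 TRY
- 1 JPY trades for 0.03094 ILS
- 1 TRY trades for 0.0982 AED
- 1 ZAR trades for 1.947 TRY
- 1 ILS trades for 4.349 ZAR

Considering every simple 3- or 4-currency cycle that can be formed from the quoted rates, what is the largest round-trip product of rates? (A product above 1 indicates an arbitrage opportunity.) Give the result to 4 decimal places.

1.1724

ILS→JPY→AED→ILS: 33.72 × 0.02712 × 1.282 = 1.17237
ILS→JPY→AED→TRY→ILS: 33.72 × 0.02712 × 9.715 × 0.1281 = 1.13807
ILS→ZAR→TRY→ILS: 4.349 × 1.947 × 0.1281 = 1.08469
ILS→ZAR→TRY→AED→ILS: 4.349 × 1.947 × 0.0982 × 1.282 = 1.06599
Maximum is ILS→JPY→AED→ILS at 1.1724; arbitrage exists.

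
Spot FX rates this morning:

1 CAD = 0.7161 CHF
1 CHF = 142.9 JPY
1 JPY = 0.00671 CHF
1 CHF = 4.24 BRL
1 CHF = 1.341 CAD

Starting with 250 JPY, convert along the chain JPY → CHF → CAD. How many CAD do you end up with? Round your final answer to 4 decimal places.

250 JPY × 0.00671 = 1.6775 CHF
1.6775 CHF × 1.341 = 2.2495275 CAD

2.2495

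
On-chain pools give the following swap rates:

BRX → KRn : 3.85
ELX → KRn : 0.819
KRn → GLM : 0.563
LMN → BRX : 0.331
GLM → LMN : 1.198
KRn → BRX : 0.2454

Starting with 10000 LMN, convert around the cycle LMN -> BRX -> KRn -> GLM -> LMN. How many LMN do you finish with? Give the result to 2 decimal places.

8595.16

10000 LMN × 0.331 = 3310 BRX
3310 BRX × 3.85 = 12743.5 KRn
12743.5 KRn × 0.563 = 7174.5905 GLM
7174.5905 GLM × 1.198 = 8595.159419 LMN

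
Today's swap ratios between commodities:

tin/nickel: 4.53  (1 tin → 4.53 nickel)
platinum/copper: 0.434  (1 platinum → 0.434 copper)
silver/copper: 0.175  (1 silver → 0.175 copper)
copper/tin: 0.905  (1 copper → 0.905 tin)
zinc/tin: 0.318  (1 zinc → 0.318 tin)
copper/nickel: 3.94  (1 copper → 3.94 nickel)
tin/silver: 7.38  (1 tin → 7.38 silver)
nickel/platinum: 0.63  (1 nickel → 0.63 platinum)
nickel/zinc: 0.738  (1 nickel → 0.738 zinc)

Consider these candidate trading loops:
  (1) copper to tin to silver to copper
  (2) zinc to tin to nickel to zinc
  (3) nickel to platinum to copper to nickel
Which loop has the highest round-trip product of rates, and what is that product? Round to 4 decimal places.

(1) 0.905 × 7.38 × 0.175 = 1.16881
(2) 0.318 × 4.53 × 0.738 = 1.06312
(3) 0.63 × 0.434 × 3.94 = 1.07727
Highest is cycle (1) at 1.1688 (>1, arbitrage).

1.1688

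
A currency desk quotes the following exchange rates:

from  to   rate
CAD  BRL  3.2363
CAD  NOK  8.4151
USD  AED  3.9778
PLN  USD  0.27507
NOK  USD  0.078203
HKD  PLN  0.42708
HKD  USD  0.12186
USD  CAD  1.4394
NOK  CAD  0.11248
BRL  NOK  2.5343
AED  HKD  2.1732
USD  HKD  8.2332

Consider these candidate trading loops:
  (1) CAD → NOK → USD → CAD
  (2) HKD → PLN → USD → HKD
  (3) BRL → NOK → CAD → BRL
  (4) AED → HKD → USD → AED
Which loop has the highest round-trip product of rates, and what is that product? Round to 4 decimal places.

(1) 8.4151 × 0.078203 × 1.4394 = 0.94725
(2) 0.42708 × 0.27507 × 8.2332 = 0.96721
(3) 2.5343 × 0.11248 × 3.2363 = 0.92253
(4) 2.1732 × 0.12186 × 3.9778 = 1.05343
Highest is cycle (4) at 1.0534 (>1, arbitrage).

1.0534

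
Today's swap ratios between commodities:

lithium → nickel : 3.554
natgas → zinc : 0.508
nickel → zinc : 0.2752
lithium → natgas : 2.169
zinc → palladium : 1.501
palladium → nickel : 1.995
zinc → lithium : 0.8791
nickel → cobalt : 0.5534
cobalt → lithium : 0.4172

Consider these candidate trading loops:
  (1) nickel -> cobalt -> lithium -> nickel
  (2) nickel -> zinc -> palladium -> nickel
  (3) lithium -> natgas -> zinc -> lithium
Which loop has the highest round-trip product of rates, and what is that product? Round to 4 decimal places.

0.9686

(1) 0.5534 × 0.4172 × 3.554 = 0.82054
(2) 0.2752 × 1.501 × 1.995 = 0.82409
(3) 2.169 × 0.508 × 0.8791 = 0.96864
Highest is cycle (3) at 0.9686 (≤1, no arbitrage).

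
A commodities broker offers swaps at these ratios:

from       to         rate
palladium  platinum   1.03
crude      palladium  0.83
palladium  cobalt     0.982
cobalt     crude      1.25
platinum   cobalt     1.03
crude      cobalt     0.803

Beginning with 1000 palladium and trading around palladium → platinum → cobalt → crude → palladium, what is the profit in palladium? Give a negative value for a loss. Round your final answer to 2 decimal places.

1000 palladium × 1.03 = 1030 platinum
1030 platinum × 1.03 = 1060.9 cobalt
1060.9 cobalt × 1.25 = 1326.125 crude
1326.125 crude × 0.83 = 1100.68375 palladium
Net change: 1100.68375 − 1000 = 100.68375 palladium

100.68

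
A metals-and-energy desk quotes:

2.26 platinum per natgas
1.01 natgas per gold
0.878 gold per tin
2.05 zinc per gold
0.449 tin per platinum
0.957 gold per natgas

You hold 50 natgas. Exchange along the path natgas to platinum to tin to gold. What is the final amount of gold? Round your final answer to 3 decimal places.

44.547

50 natgas × 2.26 = 113 platinum
113 platinum × 0.449 = 50.737 tin
50.737 tin × 0.878 = 44.547086 gold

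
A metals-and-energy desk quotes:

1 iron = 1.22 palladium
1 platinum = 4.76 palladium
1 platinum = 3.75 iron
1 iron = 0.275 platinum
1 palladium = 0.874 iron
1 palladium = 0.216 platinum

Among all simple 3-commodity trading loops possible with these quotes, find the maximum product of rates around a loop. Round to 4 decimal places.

1.1441

iron→platinum→palladium→iron: 0.275 × 4.76 × 0.874 = 1.14407
iron→palladium→platinum→iron: 1.22 × 0.216 × 3.75 = 0.98820
Maximum is iron→platinum→palladium→iron at 1.1441; arbitrage exists.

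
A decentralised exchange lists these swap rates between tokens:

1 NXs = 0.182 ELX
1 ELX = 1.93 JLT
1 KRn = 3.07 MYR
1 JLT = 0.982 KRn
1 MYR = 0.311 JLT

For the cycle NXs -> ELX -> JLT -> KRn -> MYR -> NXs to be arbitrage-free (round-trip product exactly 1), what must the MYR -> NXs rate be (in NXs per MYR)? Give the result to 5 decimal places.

0.94432

Known legs of the cycle: 0.182 × 1.93 × 0.982 × 3.07 = 1.0589575724
For no arbitrage the full-cycle product must be 1, so the missing rate is 1 / 1.0589575724 ≈ 0.9443249.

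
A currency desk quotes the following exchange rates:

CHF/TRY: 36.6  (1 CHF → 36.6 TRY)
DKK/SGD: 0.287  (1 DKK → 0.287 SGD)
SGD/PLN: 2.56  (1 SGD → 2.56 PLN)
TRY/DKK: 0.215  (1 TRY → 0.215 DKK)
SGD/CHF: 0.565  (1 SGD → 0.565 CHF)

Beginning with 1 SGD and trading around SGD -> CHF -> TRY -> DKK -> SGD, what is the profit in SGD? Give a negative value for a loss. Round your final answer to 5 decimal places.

1 SGD × 0.565 = 0.565 CHF
0.565 CHF × 36.6 = 20.679 TRY
20.679 TRY × 0.215 = 4.445985 DKK
4.445985 DKK × 0.287 = 1.275997695 SGD
Net change: 1.275997695 − 1 = 0.275997695 SGD

0.27600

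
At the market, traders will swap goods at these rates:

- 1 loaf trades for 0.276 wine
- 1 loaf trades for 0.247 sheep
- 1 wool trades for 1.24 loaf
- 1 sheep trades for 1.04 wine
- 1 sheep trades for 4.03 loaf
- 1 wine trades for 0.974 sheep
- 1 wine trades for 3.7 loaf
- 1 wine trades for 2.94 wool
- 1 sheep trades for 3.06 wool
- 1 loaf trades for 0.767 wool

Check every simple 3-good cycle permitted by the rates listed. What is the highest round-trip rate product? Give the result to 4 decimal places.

loaf→wine→sheep→loaf: 0.276 × 0.974 × 4.03 = 1.08336
loaf→wine→wool→loaf: 0.276 × 2.94 × 1.24 = 1.00619
loaf→sheep→wine→loaf: 0.247 × 1.04 × 3.7 = 0.95046
loaf→sheep→wool→loaf: 0.247 × 3.06 × 1.24 = 0.93722
Maximum is loaf→wine→sheep→loaf at 1.0834; arbitrage exists.

1.0834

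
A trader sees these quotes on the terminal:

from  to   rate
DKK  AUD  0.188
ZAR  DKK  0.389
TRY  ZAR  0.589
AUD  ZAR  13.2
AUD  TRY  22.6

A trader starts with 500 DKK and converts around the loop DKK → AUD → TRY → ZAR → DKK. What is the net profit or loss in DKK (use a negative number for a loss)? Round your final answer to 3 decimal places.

500 DKK × 0.188 = 94 AUD
94 AUD × 22.6 = 2124.4 TRY
2124.4 TRY × 0.589 = 1251.2716 ZAR
1251.2716 ZAR × 0.389 = 486.7446524 DKK
Net change: 486.7446524 − 500 = -13.2553476 DKK

-13.255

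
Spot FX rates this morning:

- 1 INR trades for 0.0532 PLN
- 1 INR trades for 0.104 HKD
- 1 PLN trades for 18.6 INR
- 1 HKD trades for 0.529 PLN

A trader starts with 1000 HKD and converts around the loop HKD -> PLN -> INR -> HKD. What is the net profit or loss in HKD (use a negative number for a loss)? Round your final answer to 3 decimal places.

1000 HKD × 0.529 = 529 PLN
529 PLN × 18.6 = 9839.4 INR
9839.4 INR × 0.104 = 1023.2976 HKD
Net change: 1023.2976 − 1000 = 23.2976 HKD

23.298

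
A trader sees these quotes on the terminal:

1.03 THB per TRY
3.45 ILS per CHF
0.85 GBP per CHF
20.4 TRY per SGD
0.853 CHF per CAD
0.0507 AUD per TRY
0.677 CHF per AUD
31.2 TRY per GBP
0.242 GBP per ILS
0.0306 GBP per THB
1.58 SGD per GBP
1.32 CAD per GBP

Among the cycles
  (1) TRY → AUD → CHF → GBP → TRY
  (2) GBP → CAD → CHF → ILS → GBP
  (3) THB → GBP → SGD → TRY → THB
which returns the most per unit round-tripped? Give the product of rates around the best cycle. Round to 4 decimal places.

1.0159

(1) 0.0507 × 0.677 × 0.85 × 31.2 = 0.91027
(2) 1.32 × 0.853 × 3.45 × 0.242 = 0.94006
(3) 0.0306 × 1.58 × 20.4 × 1.03 = 1.01589
Highest is cycle (3) at 1.0159 (>1, arbitrage).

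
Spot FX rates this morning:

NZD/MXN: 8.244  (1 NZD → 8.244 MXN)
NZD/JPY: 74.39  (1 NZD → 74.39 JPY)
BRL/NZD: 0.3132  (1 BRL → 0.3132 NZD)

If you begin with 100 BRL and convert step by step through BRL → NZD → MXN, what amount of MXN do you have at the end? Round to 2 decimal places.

258.20

100 BRL × 0.3132 = 31.32 NZD
31.32 NZD × 8.244 = 258.20208 MXN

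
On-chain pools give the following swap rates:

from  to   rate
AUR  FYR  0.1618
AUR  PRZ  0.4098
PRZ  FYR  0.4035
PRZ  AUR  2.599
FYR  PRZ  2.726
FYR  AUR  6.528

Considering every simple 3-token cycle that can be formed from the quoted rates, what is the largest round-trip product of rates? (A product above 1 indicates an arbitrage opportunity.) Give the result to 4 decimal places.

AUR→FYR→PRZ→AUR: 0.1618 × 2.726 × 2.599 = 1.14633
AUR→PRZ→FYR→AUR: 0.4098 × 0.4035 × 6.528 = 1.07943
Maximum is AUR→FYR→PRZ→AUR at 1.1463; arbitrage exists.

1.1463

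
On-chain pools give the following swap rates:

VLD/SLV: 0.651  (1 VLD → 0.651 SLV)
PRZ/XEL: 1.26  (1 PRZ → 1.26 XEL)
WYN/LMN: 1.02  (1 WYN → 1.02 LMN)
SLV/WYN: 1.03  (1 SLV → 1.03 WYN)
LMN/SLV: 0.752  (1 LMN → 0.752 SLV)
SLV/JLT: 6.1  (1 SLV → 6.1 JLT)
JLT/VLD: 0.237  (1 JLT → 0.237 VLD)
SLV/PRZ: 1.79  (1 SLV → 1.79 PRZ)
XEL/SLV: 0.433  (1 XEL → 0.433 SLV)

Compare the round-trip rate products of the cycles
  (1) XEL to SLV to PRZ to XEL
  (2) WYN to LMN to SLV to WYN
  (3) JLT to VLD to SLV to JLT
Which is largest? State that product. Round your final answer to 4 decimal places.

(1) 0.433 × 1.79 × 1.26 = 0.97659
(2) 1.02 × 0.752 × 1.03 = 0.79005
(3) 0.237 × 0.651 × 6.1 = 0.94115
Highest is cycle (1) at 0.9766 (≤1, no arbitrage).

0.9766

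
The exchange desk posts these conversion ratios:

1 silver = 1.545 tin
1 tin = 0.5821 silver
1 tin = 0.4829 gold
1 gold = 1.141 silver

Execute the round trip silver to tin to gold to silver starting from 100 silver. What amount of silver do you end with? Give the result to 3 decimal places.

100 silver × 1.545 = 154.5 tin
154.5 tin × 0.4829 = 74.60805 gold
74.60805 gold × 1.141 = 85.12778505 silver

85.128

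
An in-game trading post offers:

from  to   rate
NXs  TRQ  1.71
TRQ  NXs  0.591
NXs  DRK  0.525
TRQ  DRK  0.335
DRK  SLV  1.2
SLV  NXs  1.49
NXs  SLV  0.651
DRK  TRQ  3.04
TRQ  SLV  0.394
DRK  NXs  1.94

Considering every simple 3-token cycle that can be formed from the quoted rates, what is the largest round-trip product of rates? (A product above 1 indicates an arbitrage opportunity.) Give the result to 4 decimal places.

TRQ→DRK→NXs→TRQ: 0.335 × 1.94 × 1.71 = 1.11133
TRQ→SLV→NXs→TRQ: 0.394 × 1.49 × 1.71 = 1.00387
TRQ→NXs→DRK→TRQ: 0.591 × 0.525 × 3.04 = 0.94324
SLV→NXs→DRK→SLV: 1.49 × 0.525 × 1.2 = 0.93870
Maximum is TRQ→DRK→NXs→TRQ at 1.1113; arbitrage exists.

1.1113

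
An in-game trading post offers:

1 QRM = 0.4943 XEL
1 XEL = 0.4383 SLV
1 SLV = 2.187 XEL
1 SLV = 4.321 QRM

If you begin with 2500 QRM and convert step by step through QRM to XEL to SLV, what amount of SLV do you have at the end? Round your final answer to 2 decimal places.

2500 QRM × 0.4943 = 1235.75 XEL
1235.75 XEL × 0.4383 = 541.629225 SLV

541.63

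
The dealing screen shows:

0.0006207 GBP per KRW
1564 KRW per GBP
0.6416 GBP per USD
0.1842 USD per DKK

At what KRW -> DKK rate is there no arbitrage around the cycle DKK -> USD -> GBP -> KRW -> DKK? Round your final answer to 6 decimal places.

0.005410

Known legs of the cycle: 0.1842 × 0.6416 × 1564 = 184.83777408
For no arbitrage the full-cycle product must be 1, so the missing rate is 1 / 184.83777408 ≈ 0.00541015.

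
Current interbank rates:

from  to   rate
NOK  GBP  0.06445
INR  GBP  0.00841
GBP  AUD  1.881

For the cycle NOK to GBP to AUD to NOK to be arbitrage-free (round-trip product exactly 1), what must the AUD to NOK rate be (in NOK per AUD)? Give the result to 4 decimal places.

Known legs of the cycle: 0.06445 × 1.881 = 0.12123045
For no arbitrage the full-cycle product must be 1, so the missing rate is 1 / 0.12123045 ≈ 8.248753.

8.2488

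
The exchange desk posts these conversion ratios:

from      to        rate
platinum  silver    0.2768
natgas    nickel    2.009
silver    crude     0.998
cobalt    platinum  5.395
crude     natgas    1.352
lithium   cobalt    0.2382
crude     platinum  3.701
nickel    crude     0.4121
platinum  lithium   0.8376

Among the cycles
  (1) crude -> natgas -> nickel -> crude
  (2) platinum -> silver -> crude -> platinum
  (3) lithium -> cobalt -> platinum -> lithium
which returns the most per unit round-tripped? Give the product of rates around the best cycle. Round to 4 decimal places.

(1) 1.352 × 2.009 × 0.4121 = 1.11933
(2) 0.2768 × 0.998 × 3.701 = 1.02239
(3) 0.2382 × 5.395 × 0.8376 = 1.07639
Highest is cycle (1) at 1.1193 (>1, arbitrage).

1.1193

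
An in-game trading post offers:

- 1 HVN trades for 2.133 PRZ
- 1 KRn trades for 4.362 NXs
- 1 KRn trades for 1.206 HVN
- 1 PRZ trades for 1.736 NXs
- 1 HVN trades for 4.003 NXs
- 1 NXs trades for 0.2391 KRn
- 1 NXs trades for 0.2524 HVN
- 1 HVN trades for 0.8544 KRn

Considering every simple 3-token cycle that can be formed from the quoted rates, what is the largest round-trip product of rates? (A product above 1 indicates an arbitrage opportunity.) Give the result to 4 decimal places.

KRn→HVN→NXs→KRn: 1.206 × 4.003 × 0.2391 = 1.15428
KRn→NXs→HVN→KRn: 4.362 × 0.2524 × 0.8544 = 0.94067
PRZ→NXs→HVN→PRZ: 1.736 × 0.2524 × 2.133 = 0.93461
Maximum is KRn→HVN→NXs→KRn at 1.1543; arbitrage exists.

1.1543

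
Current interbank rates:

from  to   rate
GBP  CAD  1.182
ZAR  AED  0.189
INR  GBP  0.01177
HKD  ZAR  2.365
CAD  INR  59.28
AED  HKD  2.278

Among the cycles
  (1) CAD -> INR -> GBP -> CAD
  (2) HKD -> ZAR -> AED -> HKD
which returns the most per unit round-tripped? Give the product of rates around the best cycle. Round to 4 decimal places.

(1) 59.28 × 0.01177 × 1.182 = 0.82471
(2) 2.365 × 0.189 × 2.278 = 1.01823
Highest is cycle (2) at 1.0182 (>1, arbitrage).

1.0182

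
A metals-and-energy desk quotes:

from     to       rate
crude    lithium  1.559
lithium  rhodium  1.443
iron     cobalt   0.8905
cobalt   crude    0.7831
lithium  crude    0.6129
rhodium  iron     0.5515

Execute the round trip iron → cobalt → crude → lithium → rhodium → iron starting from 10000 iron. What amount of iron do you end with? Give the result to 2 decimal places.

8651.85

10000 iron × 0.8905 = 8905 cobalt
8905 cobalt × 0.7831 = 6973.5055 crude
6973.5055 crude × 1.559 = 10871.6950745 lithium
10871.6950745 lithium × 1.443 = 15687.8559925035 rhodium
15687.8559925035 rhodium × 0.5515 = 8651.85257986568025 iron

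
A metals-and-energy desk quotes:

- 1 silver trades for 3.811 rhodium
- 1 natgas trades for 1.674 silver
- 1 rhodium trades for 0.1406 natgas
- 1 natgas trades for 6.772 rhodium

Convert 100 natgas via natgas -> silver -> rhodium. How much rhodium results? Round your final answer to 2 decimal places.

637.96

100 natgas × 1.674 = 167.4 silver
167.4 silver × 3.811 = 637.9614 rhodium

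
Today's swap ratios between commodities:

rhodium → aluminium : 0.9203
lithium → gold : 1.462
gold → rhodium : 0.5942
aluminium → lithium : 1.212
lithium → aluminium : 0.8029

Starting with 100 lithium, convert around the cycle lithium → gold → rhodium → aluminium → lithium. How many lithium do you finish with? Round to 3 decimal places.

96.897

100 lithium × 1.462 = 146.2 gold
146.2 gold × 0.5942 = 86.87204 rhodium
86.87204 rhodium × 0.9203 = 79.948338412 aluminium
79.948338412 aluminium × 1.212 = 96.897386155344 lithium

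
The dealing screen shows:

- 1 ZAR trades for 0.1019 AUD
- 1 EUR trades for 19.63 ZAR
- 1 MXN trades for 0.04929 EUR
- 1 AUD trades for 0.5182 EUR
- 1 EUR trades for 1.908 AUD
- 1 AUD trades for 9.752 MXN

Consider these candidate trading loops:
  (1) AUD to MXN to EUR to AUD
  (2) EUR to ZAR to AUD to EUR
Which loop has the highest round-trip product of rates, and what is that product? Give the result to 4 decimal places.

1.0366

(1) 9.752 × 0.04929 × 1.908 = 0.91713
(2) 19.63 × 0.1019 × 0.5182 = 1.03655
Highest is cycle (2) at 1.0366 (>1, arbitrage).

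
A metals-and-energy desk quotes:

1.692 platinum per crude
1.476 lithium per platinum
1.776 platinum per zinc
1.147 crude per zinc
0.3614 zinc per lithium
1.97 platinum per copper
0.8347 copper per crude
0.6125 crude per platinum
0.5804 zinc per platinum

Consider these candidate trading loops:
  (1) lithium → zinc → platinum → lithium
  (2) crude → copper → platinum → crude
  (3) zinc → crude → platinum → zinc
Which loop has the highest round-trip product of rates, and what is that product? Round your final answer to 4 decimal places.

(1) 0.3614 × 1.776 × 1.476 = 0.94737
(2) 0.8347 × 1.97 × 0.6125 = 1.00717
(3) 1.147 × 1.692 × 0.5804 = 1.12640
Highest is cycle (3) at 1.1264 (>1, arbitrage).

1.1264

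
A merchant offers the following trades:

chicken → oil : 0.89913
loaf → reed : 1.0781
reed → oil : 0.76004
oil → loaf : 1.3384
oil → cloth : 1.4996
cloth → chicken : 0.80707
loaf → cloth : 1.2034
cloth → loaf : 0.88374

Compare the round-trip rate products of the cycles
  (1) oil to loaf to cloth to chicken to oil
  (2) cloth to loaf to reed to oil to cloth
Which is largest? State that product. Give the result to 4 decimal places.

1.1688

(1) 1.3384 × 1.2034 × 0.80707 × 0.89913 = 1.16877
(2) 0.88374 × 1.0781 × 0.76004 × 1.4996 = 1.08591
Highest is cycle (1) at 1.1688 (>1, arbitrage).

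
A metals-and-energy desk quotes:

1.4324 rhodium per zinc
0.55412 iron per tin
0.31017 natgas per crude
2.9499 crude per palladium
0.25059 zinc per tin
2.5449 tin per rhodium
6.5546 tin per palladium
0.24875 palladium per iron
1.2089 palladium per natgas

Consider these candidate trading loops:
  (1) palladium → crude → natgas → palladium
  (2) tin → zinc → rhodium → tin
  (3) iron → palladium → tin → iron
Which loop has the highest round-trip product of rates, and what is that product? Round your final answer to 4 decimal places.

(1) 2.9499 × 0.31017 × 1.2089 = 1.10611
(2) 0.25059 × 1.4324 × 2.5449 = 0.91348
(3) 0.24875 × 6.5546 × 0.55412 = 0.90347
Highest is cycle (1) at 1.1061 (>1, arbitrage).

1.1061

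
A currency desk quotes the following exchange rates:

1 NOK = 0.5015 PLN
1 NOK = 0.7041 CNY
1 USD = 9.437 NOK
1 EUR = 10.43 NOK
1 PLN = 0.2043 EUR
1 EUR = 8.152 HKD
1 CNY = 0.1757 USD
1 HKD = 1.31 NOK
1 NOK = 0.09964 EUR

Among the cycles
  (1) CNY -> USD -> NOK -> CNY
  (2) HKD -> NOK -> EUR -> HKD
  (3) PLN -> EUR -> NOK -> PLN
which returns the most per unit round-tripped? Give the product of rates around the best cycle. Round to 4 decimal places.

1.1675

(1) 0.1757 × 9.437 × 0.7041 = 1.16745
(2) 1.31 × 0.09964 × 8.152 = 1.06407
(3) 0.2043 × 10.43 × 0.5015 = 1.06862
Highest is cycle (1) at 1.1675 (>1, arbitrage).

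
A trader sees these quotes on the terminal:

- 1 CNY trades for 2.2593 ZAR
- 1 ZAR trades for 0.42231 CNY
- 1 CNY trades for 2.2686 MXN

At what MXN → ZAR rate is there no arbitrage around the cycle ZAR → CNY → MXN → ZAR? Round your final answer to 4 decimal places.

1.0438

Known legs of the cycle: 0.42231 × 2.2686 = 0.958052466
For no arbitrage the full-cycle product must be 1, so the missing rate is 1 / 0.958052466 ≈ 1.043784.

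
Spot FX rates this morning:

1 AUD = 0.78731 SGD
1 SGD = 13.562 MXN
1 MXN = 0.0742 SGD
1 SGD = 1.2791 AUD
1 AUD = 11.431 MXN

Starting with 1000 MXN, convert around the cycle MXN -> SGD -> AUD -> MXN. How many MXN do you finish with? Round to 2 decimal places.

1084.91

1000 MXN × 0.0742 = 74.2 SGD
74.2 SGD × 1.2791 = 94.90922 AUD
94.90922 AUD × 11.431 = 1084.90729382 MXN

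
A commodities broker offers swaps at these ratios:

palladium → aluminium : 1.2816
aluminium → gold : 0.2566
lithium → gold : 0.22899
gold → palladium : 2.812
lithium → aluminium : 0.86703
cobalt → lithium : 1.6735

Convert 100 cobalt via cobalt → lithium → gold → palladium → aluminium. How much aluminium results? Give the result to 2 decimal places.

138.11

100 cobalt × 1.6735 = 167.35 lithium
167.35 lithium × 0.22899 = 38.3214765 gold
38.3214765 gold × 2.812 = 107.759991918 palladium
107.759991918 palladium × 1.2816 = 138.1052056421088 aluminium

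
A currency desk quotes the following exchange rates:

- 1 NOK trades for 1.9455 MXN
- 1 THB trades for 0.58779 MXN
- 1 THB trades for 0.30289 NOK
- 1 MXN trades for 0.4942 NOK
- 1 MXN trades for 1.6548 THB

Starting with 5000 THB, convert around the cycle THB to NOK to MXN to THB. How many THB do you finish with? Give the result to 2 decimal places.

5000 THB × 0.30289 = 1514.45 NOK
1514.45 NOK × 1.9455 = 2946.362475 MXN
2946.362475 MXN × 1.6548 = 4875.64062363 THB

4875.64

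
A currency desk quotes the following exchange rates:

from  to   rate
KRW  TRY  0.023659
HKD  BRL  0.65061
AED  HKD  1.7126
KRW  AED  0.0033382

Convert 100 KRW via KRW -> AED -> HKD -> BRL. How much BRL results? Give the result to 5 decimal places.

0.37195

100 KRW × 0.0033382 = 0.33382 AED
0.33382 AED × 1.7126 = 0.571700132 HKD
0.571700132 HKD × 0.65061 = 0.37195382288052 BRL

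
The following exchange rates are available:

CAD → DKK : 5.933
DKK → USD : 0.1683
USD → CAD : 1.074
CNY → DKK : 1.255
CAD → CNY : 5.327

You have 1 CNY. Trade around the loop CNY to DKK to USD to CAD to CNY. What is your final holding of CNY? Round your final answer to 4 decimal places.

1 CNY × 1.255 = 1.255 DKK
1.255 DKK × 0.1683 = 0.2112165 USD
0.2112165 USD × 1.074 = 0.226846521 CAD
0.226846521 CAD × 5.327 = 1.208411417367 CNY

1.2084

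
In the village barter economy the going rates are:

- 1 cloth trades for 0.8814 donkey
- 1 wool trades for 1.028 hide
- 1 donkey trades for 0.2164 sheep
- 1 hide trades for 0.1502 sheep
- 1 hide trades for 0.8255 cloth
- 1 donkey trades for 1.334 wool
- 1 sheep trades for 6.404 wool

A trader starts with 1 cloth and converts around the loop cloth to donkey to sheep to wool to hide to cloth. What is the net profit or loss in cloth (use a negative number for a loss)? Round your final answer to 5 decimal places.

1 cloth × 0.8814 = 0.8814 donkey
0.8814 donkey × 0.2164 = 0.19073496 sheep
0.19073496 sheep × 6.404 = 1.22146668384 wool
1.22146668384 wool × 1.028 = 1.25566775098752 hide
1.25566775098752 hide × 0.8255 = 1.03655372844019776 cloth
Net change: 1.03655372844019776 − 1 = 0.03655372844019776 cloth

0.03655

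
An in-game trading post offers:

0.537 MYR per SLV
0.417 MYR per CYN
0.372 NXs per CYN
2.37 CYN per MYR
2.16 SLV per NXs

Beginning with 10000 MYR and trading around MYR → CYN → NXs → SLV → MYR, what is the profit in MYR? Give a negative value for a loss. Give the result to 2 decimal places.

10000 MYR × 2.37 = 23700 CYN
23700 CYN × 0.372 = 8816.4 NXs
8816.4 NXs × 2.16 = 19043.424 SLV
19043.424 SLV × 0.537 = 10226.318688 MYR
Net change: 10226.318688 − 10000 = 226.318688 MYR

226.32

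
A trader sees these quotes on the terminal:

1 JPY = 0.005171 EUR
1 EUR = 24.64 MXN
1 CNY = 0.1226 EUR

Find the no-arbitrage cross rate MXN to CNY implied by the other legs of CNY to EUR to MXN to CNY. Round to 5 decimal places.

0.33103

Known legs of the cycle: 0.1226 × 24.64 = 3.020864
For no arbitrage the full-cycle product must be 1, so the missing rate is 1 / 3.020864 ≈ 0.3310311.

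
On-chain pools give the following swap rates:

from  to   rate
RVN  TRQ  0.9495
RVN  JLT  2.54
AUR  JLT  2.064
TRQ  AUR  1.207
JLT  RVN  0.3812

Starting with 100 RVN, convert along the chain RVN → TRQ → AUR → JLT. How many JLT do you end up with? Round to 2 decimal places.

100 RVN × 0.9495 = 94.95 TRQ
94.95 TRQ × 1.207 = 114.60465 AUR
114.60465 AUR × 2.064 = 236.5439976 JLT

236.54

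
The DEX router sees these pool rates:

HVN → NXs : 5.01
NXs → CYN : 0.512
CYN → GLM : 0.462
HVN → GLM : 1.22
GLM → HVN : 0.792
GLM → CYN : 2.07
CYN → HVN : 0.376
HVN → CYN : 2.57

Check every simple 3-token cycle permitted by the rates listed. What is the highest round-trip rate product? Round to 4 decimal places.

HVN→NXs→CYN→HVN: 5.01 × 0.512 × 0.376 = 0.96449
HVN→GLM→CYN→HVN: 1.22 × 2.07 × 0.376 = 0.94955
HVN→CYN→GLM→HVN: 2.57 × 0.462 × 0.792 = 0.94037
Maximum is HVN→NXs→CYN→HVN at 0.9645; no arbitrage — every cycle loses value.

0.9645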